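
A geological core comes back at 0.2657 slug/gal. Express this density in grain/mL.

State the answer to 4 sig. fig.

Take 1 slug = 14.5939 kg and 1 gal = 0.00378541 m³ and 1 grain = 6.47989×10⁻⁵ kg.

15.81 grain/mL

0.2657 slug/gal × 14.5939 kg/slug ÷ 0.00378541 m³/gal = 1024.35 kg/m³
1024.35 kg/m³ ÷ 6.47989×10⁻⁵ kg/grain × 10⁻⁶ m³/mL = 15.8081 grain/mL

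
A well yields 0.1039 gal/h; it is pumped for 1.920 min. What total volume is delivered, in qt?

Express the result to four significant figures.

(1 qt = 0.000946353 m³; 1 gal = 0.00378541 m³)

0.01330 qt

0.1039 gal/h → 1.09251×10⁻⁷ m³/s
1.920 min → 115.2 s
V = Q × t = 1.09251×10⁻⁷ × 115.2 = 1.25857×10⁻⁵ m³
In qt: 1.25857×10⁻⁵ / 0.000946353 = 0.0132992 qt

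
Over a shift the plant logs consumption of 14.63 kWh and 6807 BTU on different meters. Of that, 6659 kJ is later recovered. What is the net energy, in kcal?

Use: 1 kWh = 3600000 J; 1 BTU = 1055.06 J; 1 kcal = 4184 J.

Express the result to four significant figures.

1.271×10⁴ kcal

14.63 kWh × 3600000 → 5.2668×10⁷ J
6807 BTU × 1055.06 → 7.18179×10⁶ J
6659 kJ × 1000 → 6.659×10⁶ J
Net: 5.2668×10⁷ + 7.18179×10⁶ − 6.659×10⁶ = 5.31908×10⁷ J
In kcal: 5.31908×10⁷ / 4184 = 12712.9 kcal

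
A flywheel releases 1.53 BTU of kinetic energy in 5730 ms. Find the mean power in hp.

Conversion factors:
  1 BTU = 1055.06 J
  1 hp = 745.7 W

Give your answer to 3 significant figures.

1.53 BTU × 1055.06 → 1614.24 J
5730 ms × 0.001 → 5.73 s
P = E / t = 1614.24 J / 5.73 s = 281.717 W
281.717 W ÷ (745.7 W/hp) = 0.377789 hp

0.378 hp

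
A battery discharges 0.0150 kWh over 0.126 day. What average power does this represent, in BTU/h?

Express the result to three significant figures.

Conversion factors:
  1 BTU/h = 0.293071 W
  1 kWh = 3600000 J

16.9 BTU/h

0.0150 kWh × 3600000 → 54000 J
0.126 day × 86400 → 10886.4 s
P = E / t = 54000 J / 10886.4 s = 4.96032 W
4.96032 W ÷ (0.293071 W/BTU/h) = 16.9253 BTU/h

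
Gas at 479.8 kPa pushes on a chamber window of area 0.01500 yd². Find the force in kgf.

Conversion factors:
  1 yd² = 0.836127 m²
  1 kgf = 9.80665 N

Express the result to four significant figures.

613.6 kgf

479.8 kPa × 1000 = 479800 Pa
0.01500 yd² × 0.836127 = 0.0125419 m²
F = P × A = 479800 Pa × 0.0125419 m² = 6017.6 N
6017.6 N ÷ (9.80665 N/kgf) = 613.624 kgf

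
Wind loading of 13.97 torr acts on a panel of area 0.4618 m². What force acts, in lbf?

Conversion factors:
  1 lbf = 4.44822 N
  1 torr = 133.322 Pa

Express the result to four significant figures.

193.4 lbf

13.97 torr × 133.322 → 1862.51 Pa
F = P × A = 1862.51 Pa × 0.4618 m² = 860.107 N
860.107 N ÷ (4.44822 N/lbf) = 193.36 lbf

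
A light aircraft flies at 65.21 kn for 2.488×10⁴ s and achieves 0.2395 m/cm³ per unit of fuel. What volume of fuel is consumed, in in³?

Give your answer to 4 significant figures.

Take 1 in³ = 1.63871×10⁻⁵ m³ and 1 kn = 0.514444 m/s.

65.21 kn → 33.5469 m/s
d = v × t = 33.5469 × 24880 = 834647 m
0.2395 m/cm³ → 239500 m/m³
V = d / (distance per unit fuel) = 834647 / 239500 = 3.48496 m³
In in³: 3.48496 / 1.63871×10⁻⁵ = 212665 in³

2.127×10⁵ in³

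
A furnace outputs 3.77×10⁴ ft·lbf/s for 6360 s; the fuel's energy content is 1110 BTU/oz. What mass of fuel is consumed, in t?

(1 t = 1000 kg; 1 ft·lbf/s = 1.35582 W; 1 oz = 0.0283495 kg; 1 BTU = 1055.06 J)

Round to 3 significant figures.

0.00787 t

3.77×10⁴ ft·lbf/s → 51114.4 W
E = P × t = 51114.4 × 6360 = 3.25088×10⁸ J
1110 BTU/oz → 4.131×10⁷ J/kg
m = E / e_s = 3.25088×10⁸ / 4.131×10⁷ = 7.86947 kg
In t: 7.86947 / 1000 = 0.00786947 t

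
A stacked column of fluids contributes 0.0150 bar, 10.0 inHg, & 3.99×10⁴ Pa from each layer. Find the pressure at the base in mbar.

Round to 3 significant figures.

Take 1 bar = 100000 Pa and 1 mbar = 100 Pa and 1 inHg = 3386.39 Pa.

0.0150 bar × 100000 = 1500 Pa
10.0 inHg × 3386.39 = 33863.9 Pa
3.99×10⁴ Pa (already Pa)
Combined: 1500 + 33863.9 + 39900 = 75263.9 Pa
In mbar: 75263.9 / 100 = 752.639 mbar

753 mbar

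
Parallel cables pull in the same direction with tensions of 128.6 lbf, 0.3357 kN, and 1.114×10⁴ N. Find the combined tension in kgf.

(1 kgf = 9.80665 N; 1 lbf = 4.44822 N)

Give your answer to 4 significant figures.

1229 kgf

128.6 lbf × 4.44822 → 572.041 N
0.3357 kN × 1000 → 335.7 N
1.114×10⁴ N (already N)
Total: 572.041 + 335.7 + 11140 = 12047.7 N
In kgf: 12047.7 / 9.80665 = 1228.52 kgf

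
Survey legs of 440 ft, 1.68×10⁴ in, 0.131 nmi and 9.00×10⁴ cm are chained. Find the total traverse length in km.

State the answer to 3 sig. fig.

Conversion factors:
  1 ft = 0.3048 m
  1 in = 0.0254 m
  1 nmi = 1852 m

1.70 km

440 ft × 0.3048 = 134.112 m
1.68×10⁴ in × 0.0254 = 426.72 m
0.131 nmi × 1852 = 242.612 m
9.00×10⁴ cm × 0.01 = 900 m
Total: 134.112 + 426.72 + 242.612 + 900 = 1703.44 m
In km: 1703.44 / 1000 = 1.70344 km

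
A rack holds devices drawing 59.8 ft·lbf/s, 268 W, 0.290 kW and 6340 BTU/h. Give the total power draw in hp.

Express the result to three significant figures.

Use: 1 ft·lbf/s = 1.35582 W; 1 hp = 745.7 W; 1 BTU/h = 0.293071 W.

3.35 hp

59.8 ft·lbf/s × 1.35582 = 81.078 W
268 W (already W)
0.290 kW × 1000 = 290 W
6340 BTU/h × 0.293071 = 1858.07 W
Total: 81.078 + 268 + 290 + 1858.07 = 2497.15 W
In hp: 2497.15 / 745.7 = 3.34873 hp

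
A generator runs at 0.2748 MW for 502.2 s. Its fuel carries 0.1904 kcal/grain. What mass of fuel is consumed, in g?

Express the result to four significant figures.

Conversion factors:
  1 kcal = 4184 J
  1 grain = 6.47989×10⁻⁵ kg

0.2748 MW → 274800 W
E = P × t = 274800 × 502.2 = 1.38005×10⁸ J
0.1904 kcal/grain → 1.22939×10⁷ J/kg
m = E / e_s = 1.38005×10⁸ / 1.22939×10⁷ = 11.2255 kg
In g: 11.2255 / 0.001 = 11225.5 g

1.123×10⁴ g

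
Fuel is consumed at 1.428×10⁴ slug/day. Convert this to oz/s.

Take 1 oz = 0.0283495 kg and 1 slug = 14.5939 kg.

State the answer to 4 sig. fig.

85.08 oz/s

1.428×10⁴ slug/day × 14.5939 kg/slug ÷ 86400 s/day = 2.41205 kg/s
2.41205 kg/s ÷ 0.0283495 kg/oz = 85.0826 oz/s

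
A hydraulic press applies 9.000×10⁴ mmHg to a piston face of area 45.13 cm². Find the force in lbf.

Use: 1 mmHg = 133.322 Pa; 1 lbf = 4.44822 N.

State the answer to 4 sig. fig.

1.217×10⁴ lbf

9.000×10⁴ mmHg × 133.322 → 1.1999×10⁷ Pa
45.13 cm² × 0.0001 → 0.004513 m²
F = P × A = 1.1999×10⁷ Pa × 0.004513 m² = 54151.5 N
54151.5 N ÷ (4.44822 N/lbf) = 12173.7 lbf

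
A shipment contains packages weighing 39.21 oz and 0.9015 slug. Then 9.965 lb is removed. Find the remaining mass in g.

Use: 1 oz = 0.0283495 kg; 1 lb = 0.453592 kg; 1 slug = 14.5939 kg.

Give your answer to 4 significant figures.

39.21 oz × 0.0283495 → 1.11158 kg
0.9015 slug × 14.5939 → 13.1564 kg
9.965 lb × 0.453592 → 4.52004 kg
Sum: 1.11158 + 13.1564 − 4.52004 = 9.74794 kg
In g: 9.74794 / 0.001 = 9747.94 g

9748 g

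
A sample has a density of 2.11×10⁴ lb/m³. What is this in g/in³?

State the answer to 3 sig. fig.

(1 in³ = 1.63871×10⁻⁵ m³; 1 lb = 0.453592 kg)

2.11×10⁴ lb/m³ × 0.453592 kg/lb = 9570.79 kg/m³
9570.79 kg/m³ ÷ 0.001 kg/g × 1.63871×10⁻⁵ m³/in³ = 156.837 g/in³

157 g/in³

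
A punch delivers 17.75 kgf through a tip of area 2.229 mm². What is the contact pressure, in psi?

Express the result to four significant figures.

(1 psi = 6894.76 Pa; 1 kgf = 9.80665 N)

17.75 kgf × 9.80665 = 174.068 N
2.229 mm² × 10⁻⁶ = 2.229×10⁻⁶ m²
P = F / A = 174.068 N / 2.229×10⁻⁶ m² = 7.80924×10⁷ Pa
7.80924×10⁷ Pa ÷ (6894.76 Pa/psi) = 11326.3 psi

1.133×10⁴ psi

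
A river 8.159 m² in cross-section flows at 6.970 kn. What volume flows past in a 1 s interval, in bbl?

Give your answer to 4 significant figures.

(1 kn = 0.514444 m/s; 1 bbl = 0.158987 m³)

184.0 bbl

6.970 kn × 0.514444 = 3.58567 m/s
V = v × A × t = 3.58567 m/s × 8.159 m² × 1 s = 29.2555 m³
29.2555 m³ ÷ (0.158987 m³/bbl) = 184.012 bbl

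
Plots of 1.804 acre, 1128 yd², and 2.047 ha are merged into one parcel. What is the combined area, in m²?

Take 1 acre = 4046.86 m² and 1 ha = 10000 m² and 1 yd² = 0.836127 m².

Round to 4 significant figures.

1.804 acre × 4046.86 = 7300.54 m²
1128 yd² × 0.836127 = 943.151 m²
2.047 ha × 10000 = 20470 m²
Total: 7300.54 + 943.151 + 20470 = 28713.7 m²

2.871×10⁴ m²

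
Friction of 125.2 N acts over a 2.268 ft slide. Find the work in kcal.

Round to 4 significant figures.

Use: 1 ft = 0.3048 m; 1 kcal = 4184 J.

0.02069 kcal

2.268 ft × 0.3048 = 0.691286 m
W = F × d = 125.2 N × 0.691286 m = 86.549 J
86.549 J ÷ (4184 J/kcal) = 0.0206857 kcal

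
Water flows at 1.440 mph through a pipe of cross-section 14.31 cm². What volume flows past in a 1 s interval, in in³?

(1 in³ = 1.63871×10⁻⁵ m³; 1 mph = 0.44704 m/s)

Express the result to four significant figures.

56.21 in³

1.440 mph × 0.44704 → 0.643738 m/s
14.31 cm² × 0.0001 → 0.001431 m²
V = v × A × t = 0.643738 m/s × 0.001431 m² × 1 s = 9.21189×10⁻⁴ m³
9.21189×10⁻⁴ m³ ÷ (1.63871×10⁻⁵ m³/in³) = 56.2143 in³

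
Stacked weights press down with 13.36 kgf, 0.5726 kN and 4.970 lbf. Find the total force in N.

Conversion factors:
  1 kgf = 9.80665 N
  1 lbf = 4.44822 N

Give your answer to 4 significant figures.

725.7 N

13.36 kgf × 9.80665 = 131.017 N
0.5726 kN × 1000 = 572.6 N
4.970 lbf × 4.44822 = 22.1077 N
Sum: 131.017 + 572.6 + 22.1077 = 725.725 N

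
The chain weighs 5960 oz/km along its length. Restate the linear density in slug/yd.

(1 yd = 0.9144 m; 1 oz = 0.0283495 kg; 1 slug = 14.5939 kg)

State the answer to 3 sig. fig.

5960 oz/km × 0.0283495 kg/oz ÷ 1000 m/km = 0.168963 kg/m
0.168963 kg/m ÷ 14.5939 kg/slug × 0.9144 m/yd = 0.0105866 slug/yd

0.0106 slug/yd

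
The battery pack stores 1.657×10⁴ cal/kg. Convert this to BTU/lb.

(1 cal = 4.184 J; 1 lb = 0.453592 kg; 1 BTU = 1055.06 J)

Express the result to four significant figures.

1.657×10⁴ cal/kg × 4.184 J/cal = 69328.9 J/kg
69328.9 J/kg ÷ 1055.06 J/BTU × 0.453592 kg/lb = 29.8059 BTU/lb

29.81 BTU/lb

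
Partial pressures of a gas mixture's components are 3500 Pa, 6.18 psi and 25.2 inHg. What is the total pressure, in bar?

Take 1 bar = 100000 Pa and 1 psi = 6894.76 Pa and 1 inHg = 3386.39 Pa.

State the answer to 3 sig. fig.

3500 Pa (already Pa)
6.18 psi × 6894.76 = 42609.6 Pa
25.2 inHg × 3386.39 = 85337 Pa
Sum: 3500 + 42609.6 + 85337 = 131447 Pa
In bar: 131447 / 100000 = 1.31447 bar

1.31 bar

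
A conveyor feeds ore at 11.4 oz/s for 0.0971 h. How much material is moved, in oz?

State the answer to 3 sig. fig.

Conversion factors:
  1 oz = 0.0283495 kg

3980 oz

11.4 oz/s → 0.323184 kg/s
0.0971 h → 349.56 s
m = ṁ × t = 0.323184 × 349.56 = 112.972 kg
In oz: 112.972 / 0.0283495 = 3984.97 oz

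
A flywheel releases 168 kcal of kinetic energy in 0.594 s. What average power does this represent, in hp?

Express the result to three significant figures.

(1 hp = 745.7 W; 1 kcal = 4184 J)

168 kcal × 4184 = 702912 J
P = E / t = 702912 J / 0.594 s = 1.18335×10⁶ W
1.18335×10⁶ W ÷ (745.7 W/hp) = 1586.9 hp

1590 hp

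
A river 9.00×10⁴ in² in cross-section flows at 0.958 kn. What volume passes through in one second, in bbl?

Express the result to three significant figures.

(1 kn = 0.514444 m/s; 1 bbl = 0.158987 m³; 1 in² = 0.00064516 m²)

180 bbl

0.958 kn × 0.514444 → 0.492837 m/s
9.00×10⁴ in² × 0.00064516 → 58.0644 m²
V = v × A × t = 0.492837 m/s × 58.0644 m² × 1 s = 28.6163 m³
28.6163 m³ ÷ (0.158987 m³/bbl) = 179.991 bbl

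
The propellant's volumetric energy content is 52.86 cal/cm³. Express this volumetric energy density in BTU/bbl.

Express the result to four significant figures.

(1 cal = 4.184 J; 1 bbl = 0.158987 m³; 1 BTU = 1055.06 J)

52.86 cal/cm³ × 4.184 J/cal ÷ 10⁻⁶ m³/cm³ = 2.21166×10⁸ J/m³
2.21166×10⁸ J/m³ ÷ 1055.06 J/BTU × 0.158987 m³/bbl = 33327.5 BTU/bbl

3.333×10⁴ BTU/bbl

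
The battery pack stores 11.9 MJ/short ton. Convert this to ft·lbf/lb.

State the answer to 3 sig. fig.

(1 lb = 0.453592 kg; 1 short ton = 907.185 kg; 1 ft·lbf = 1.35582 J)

11.9 MJ/short ton × 1000000 J/MJ ÷ 907.185 kg/short ton = 13117.5 J/kg
13117.5 J/kg ÷ 1.35582 J/ft·lbf × 0.453592 kg/lb = 4388.48 ft·lbf/lb

4390 ft·lbf/lb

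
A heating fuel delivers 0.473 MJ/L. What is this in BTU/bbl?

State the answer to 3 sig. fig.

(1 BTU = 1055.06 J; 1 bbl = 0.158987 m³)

0.473 MJ/L × 1000000 J/MJ ÷ 0.001 m³/L = 4.73×10⁸ J/m³
4.73×10⁸ J/m³ ÷ 1055.06 J/BTU × 0.158987 m³/bbl = 71276.4 BTU/bbl

7.13×10⁴ BTU/bbl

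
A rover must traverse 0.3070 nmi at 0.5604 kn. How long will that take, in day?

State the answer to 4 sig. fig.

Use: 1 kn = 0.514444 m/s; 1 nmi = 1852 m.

0.02283 day

0.3070 nmi × 1852 → 568.564 m
0.5604 kn × 0.514444 → 0.288294 m/s
t = d / v = 568.564 m / 0.288294 m/s = 1972.17 s
1972.17 s ÷ (86400 s/day) = 0.022826 day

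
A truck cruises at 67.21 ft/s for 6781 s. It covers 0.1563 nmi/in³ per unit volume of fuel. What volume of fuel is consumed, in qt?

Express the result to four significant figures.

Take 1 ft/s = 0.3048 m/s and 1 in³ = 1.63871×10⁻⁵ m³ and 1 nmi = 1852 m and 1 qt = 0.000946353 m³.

67.21 ft/s → 20.4856 m/s
d = v × t = 20.4856 × 6781 = 138913 m
0.1563 nmi/in³ → 1.76644×10⁷ m/m³
V = d / (distance per unit fuel) = 138913 / 1.76644×10⁷ = 0.00786401 m³
In qt: 0.00786401 / 0.000946353 = 8.30981 qt

8.310 qt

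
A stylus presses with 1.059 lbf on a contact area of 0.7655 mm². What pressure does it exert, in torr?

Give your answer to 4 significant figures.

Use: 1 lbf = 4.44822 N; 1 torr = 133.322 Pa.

4.616×10⁴ torr

1.059 lbf × 4.44822 → 4.71066 N
0.7655 mm² × 10⁻⁶ → 7.655×10⁻⁷ m²
P = F / A = 4.71066 N / 7.655×10⁻⁷ m² = 6.1537×10⁶ Pa
6.1537×10⁶ Pa ÷ (133.322 Pa/torr) = 46156.7 torr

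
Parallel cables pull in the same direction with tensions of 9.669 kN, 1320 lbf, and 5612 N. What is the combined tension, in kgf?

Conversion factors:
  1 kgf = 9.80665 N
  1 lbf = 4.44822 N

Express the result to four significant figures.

9.669 kN × 1000 → 9669 N
1320 lbf × 4.44822 → 5871.65 N
5612 N (already N)
Combined: 9669 + 5871.65 + 5612 = 21152.6 N
In kgf: 21152.6 / 9.80665 = 2156.96 kgf

2157 kgf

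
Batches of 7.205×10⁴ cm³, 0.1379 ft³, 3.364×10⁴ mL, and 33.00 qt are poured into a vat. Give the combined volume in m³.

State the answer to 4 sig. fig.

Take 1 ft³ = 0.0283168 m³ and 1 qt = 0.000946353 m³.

7.205×10⁴ cm³ × 10⁻⁶ = 0.07205 m³
0.1379 ft³ × 0.0283168 = 0.00390489 m³
3.364×10⁴ mL × 10⁻⁶ = 0.03364 m³
33.00 qt × 0.000946353 = 0.0312296 m³
Total: 0.07205 + 0.00390489 + 0.03364 + 0.0312296 = 0.140824 m³

0.1408 m³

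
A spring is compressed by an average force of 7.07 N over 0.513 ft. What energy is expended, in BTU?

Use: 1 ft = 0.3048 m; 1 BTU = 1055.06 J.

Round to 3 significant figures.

0.00105 BTU

0.513 ft × 0.3048 → 0.156362 m
W = F × d = 7.07 N × 0.156362 m = 1.10548 J
1.10548 J ÷ (1055.06 J/BTU) = 0.00104779 BTU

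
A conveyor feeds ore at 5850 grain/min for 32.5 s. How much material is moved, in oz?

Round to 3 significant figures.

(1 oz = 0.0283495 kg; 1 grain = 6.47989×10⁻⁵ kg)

7.24 oz

5850 grain/min → 0.00631789 kg/s
m = ṁ × t = 0.00631789 × 32.5 = 0.205331 kg
In oz: 0.205331 / 0.0283495 = 7.24284 oz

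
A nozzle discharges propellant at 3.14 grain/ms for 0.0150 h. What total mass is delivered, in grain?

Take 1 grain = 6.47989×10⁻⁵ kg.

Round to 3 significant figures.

1.70×10⁵ grain

3.14 grain/ms → 0.203469 kg/s
0.0150 h → 54 s
m = ṁ × t = 0.203469 × 54 = 10.9873 kg
In grain: 10.9873 / 6.47989×10⁻⁵ = 169560 grain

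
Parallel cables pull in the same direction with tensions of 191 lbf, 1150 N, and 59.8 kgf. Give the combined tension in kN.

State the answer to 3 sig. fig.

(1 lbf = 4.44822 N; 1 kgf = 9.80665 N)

191 lbf × 4.44822 = 849.61 N
1150 N (already N)
59.8 kgf × 9.80665 = 586.438 N
Sum: 849.61 + 1150 + 586.438 = 2586.05 N
In kN: 2586.05 / 1000 = 2.58605 kN

2.59 kN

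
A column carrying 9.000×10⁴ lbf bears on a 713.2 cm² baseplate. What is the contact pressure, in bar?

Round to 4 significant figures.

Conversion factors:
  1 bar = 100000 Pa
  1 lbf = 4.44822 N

56.13 bar

9.000×10⁴ lbf × 4.44822 → 400340 N
713.2 cm² × 0.0001 → 0.07132 m²
P = F / A = 400340 N / 0.07132 m² = 5.61329×10⁶ Pa
5.61329×10⁶ Pa ÷ (100000 Pa/bar) = 56.1329 bar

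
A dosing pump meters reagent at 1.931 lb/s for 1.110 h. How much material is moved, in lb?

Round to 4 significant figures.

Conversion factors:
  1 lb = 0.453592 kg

7716 lb

1.931 lb/s → 0.875886 kg/s
1.110 h → 3996 s
m = ṁ × t = 0.875886 × 3996 = 3500.04 kg
In lb: 3500.04 / 0.453592 = 7716.27 lb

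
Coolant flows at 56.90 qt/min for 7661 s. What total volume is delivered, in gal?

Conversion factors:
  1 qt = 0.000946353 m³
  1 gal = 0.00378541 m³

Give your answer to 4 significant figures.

1816 gal

56.90 qt/min → 8.97458×10⁻⁴ m³/s
V = Q × t = 8.97458×10⁻⁴ × 7661 = 6.87543 m³
In gal: 6.87543 / 0.00378541 = 1816.3 gal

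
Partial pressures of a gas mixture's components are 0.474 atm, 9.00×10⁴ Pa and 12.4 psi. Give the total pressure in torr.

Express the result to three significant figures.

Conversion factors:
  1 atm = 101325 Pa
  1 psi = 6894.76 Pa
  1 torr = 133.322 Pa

0.474 atm × 101325 = 48028 Pa
9.00×10⁴ Pa (already Pa)
12.4 psi × 6894.76 = 85495 Pa
Sum: 48028 + 90000 + 85495 = 223523 Pa
In torr: 223523 / 133.322 = 1676.57 torr

1680 torr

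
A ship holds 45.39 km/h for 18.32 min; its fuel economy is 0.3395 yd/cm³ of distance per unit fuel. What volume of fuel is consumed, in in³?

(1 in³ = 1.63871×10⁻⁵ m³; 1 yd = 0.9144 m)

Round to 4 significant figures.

45.39 km/h → 12.6083 m/s
18.32 min → 1099.2 s
d = v × t = 12.6083 × 1099.2 = 13859 m
0.3395 yd/cm³ → 310439 m/m³
V = d / (distance per unit fuel) = 13859 / 310439 = 0.0446432 m³
In in³: 0.0446432 / 1.63871×10⁻⁵ = 2724.29 in³

2724 in³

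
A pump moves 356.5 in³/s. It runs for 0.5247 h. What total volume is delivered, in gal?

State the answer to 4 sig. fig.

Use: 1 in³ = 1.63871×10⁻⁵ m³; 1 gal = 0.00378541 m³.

356.5 in³/s → 0.005842 m³/s
0.5247 h → 1888.92 s
V = Q × t = 0.005842 × 1888.92 = 11.0351 m³
In gal: 11.0351 / 0.00378541 = 2915.17 gal

2915 gal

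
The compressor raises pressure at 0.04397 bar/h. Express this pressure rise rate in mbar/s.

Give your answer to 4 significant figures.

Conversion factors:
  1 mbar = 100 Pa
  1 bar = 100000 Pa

0.04397 bar/h × 100000 Pa/bar ÷ 3600 s/h = 1.22139 Pa/s
1.22139 Pa/s ÷ 100 Pa/mbar = 0.0122139 mbar/s

0.01221 mbar/s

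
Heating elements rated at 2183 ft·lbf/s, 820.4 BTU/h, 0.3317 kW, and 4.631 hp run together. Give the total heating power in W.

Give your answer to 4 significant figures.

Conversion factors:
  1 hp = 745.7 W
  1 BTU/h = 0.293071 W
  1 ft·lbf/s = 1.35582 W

6985 W

2183 ft·lbf/s × 1.35582 = 2959.76 W
820.4 BTU/h × 0.293071 = 240.435 W
0.3317 kW × 1000 = 331.7 W
4.631 hp × 745.7 = 3453.34 W
Total: 2959.76 + 240.435 + 331.7 + 3453.34 = 6985.24 W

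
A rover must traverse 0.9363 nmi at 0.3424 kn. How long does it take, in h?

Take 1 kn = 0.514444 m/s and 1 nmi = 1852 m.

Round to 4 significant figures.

0.9363 nmi × 1852 → 1734.03 m
0.3424 kn × 0.514444 → 0.176146 m/s
t = d / v = 1734.03 m / 0.176146 m/s = 9844.28 s
9844.28 s ÷ (3600 s/h) = 2.73452 h

2.735 h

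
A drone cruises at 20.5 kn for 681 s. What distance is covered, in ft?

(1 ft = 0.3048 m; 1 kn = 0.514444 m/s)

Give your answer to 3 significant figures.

20.5 kn × 0.514444 = 10.5461 m/s
d = v × t = 10.5461 m/s × 681 s = 7181.89 m
7181.89 m ÷ (0.3048 m/ft) = 23562.6 ft

2.36×10⁴ ft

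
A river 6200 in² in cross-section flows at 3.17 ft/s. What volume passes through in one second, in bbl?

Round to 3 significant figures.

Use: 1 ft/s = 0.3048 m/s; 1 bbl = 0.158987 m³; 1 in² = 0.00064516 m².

3.17 ft/s × 0.3048 → 0.966216 m/s
6200 in² × 0.00064516 → 3.99999 m²
V = v × A × t = 0.966216 m/s × 3.99999 m² × 1 s = 3.86485 m³
3.86485 m³ ÷ (0.158987 m³/bbl) = 24.3092 bbl

24.3 bbl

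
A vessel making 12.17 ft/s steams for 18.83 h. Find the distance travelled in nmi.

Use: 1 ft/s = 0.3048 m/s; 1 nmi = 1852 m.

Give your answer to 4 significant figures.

135.8 nmi

12.17 ft/s × 0.3048 = 3.70942 m/s
18.83 h × 3600 = 67788 s
d = v × t = 3.70942 m/s × 67788 s = 251454 m
251454 m ÷ (1852 m/nmi) = 135.774 nmi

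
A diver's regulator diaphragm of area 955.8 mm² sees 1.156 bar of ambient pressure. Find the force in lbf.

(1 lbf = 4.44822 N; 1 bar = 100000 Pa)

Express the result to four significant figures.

1.156 bar × 100000 → 115600 Pa
955.8 mm² × 10⁻⁶ → 9.558×10⁻⁴ m²
F = P × A = 115600 Pa × 9.558×10⁻⁴ m² = 110.49 N
110.49 N ÷ (4.44822 N/lbf) = 24.8391 lbf

24.84 lbf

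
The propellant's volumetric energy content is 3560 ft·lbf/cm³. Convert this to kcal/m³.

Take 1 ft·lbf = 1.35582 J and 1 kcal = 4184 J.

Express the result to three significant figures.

3560 ft·lbf/cm³ × 1.35582 J/ft·lbf ÷ 10⁻⁶ m³/cm³ = 4.82672×10⁹ J/m³
4.82672×10⁹ J/m³ ÷ 4184 J/kcal = 1.15361×10⁶ kcal/m³

1.15×10⁶ kcal/m³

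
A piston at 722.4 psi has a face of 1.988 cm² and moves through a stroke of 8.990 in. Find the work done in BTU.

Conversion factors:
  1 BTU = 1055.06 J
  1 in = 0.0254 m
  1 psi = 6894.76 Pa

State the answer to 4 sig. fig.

0.2143 BTU

722.4 psi → 4.98077×10⁶ Pa
1.988 cm² → 1.988×10⁻⁴ m²
F = P × A = 4.98077×10⁶ × 1.988×10⁻⁴ = 990.177 N
8.990 in → 0.228346 m
W = F × d = 990.177 × 0.228346 = 226.103 J
In BTU: 226.103 / 1055.06 = 0.214303 BTU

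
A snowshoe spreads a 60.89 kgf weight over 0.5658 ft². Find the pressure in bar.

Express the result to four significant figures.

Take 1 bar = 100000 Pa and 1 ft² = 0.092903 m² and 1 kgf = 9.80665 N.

60.89 kgf × 9.80665 = 597.127 N
0.5658 ft² × 0.092903 = 0.0525645 m²
P = F / A = 597.127 N / 0.0525645 m² = 11359.9 Pa
11359.9 Pa ÷ (100000 Pa/bar) = 0.113599 bar

0.1136 bar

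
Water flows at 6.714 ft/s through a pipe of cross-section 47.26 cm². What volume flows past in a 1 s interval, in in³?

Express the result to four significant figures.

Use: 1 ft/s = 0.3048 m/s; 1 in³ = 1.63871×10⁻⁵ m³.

590.2 in³

6.714 ft/s × 0.3048 = 2.04643 m/s
47.26 cm² × 0.0001 = 0.004726 m²
V = v × A × t = 2.04643 m/s × 0.004726 m² × 1 s = 0.00967143 m³
0.00967143 m³ ÷ (1.63871×10⁻⁵ m³/in³) = 590.186 in³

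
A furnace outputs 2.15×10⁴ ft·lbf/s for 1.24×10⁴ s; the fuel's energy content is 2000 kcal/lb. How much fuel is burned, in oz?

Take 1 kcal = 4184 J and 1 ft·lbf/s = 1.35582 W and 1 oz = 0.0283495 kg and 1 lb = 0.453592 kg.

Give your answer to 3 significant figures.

2.15×10⁴ ft·lbf/s → 29150.1 W
E = P × t = 29150.1 × 12400 = 3.61461×10⁸ J
2000 kcal/lb → 1.84483×10⁷ J/kg
m = E / e_s = 3.61461×10⁸ / 1.84483×10⁷ = 19.5932 kg
In oz: 19.5932 / 0.0283495 = 691.13 oz

691 oz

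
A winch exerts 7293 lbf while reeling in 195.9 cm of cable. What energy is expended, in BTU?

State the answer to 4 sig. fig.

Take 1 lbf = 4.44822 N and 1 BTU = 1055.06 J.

60.24 BTU

7293 lbf × 4.44822 → 32440.9 N
195.9 cm × 0.01 → 1.959 m
W = F × d = 32440.9 N × 1.959 m = 63551.7 J
63551.7 J ÷ (1055.06 J/BTU) = 60.2352 BTU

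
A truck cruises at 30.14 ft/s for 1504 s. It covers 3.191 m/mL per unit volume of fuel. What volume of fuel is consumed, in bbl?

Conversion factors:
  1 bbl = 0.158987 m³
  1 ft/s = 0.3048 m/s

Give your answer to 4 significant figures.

0.02723 bbl

30.14 ft/s → 9.18667 m/s
d = v × t = 9.18667 × 1504 = 13816.8 m
3.191 m/mL → 3.191×10⁶ m/m³
V = d / (distance per unit fuel) = 13816.8 / 3.191×10⁶ = 0.00432993 m³
In bbl: 0.00432993 / 0.158987 = 0.0272345 bbl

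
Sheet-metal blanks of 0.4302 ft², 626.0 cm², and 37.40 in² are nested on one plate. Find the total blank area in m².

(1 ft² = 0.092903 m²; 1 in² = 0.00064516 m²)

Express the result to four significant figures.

0.4302 ft² × 0.092903 = 0.0399669 m²
626.0 cm² × 0.0001 = 0.0626 m²
37.40 in² × 0.00064516 = 0.024129 m²
Sum: 0.0399669 + 0.0626 + 0.024129 = 0.126696 m²

0.1267 m²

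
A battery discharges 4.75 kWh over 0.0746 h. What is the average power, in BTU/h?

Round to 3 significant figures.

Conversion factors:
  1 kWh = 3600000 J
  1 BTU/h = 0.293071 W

2.17×10⁵ BTU/h

4.75 kWh × 3600000 → 1.71×10⁷ J
0.0746 h × 3600 → 268.56 s
P = E / t = 1.71×10⁷ J / 268.56 s = 63672.9 W
63672.9 W ÷ (0.293071 W/BTU/h) = 217261 BTU/h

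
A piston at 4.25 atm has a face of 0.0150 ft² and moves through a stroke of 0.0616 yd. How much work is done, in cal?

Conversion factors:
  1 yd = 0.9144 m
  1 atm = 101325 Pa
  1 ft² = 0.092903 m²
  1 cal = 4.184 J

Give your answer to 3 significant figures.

8.08 cal

4.25 atm → 430631 Pa
0.0150 ft² → 0.00139354 m²
F = P × A = 430631 × 0.00139354 = 600.102 N
0.0616 yd → 0.056327 m
W = F × d = 600.102 × 0.056327 = 33.8019 J
In cal: 33.8019 / 4.184 = 8.07885 cal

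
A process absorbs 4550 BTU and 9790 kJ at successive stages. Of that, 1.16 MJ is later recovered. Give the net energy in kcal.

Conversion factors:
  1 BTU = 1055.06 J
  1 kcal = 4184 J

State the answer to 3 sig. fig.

3210 kcal

4550 BTU × 1055.06 → 4.80052×10⁶ J
9790 kJ × 1000 → 9.79×10⁶ J
1.16 MJ × 1000000 → 1.16×10⁶ J
Net: 4.80052×10⁶ + 9.79×10⁶ − 1.16×10⁶ = 1.34305×10⁷ J
In kcal: 1.34305×10⁷ / 4184 = 3209.97 kcal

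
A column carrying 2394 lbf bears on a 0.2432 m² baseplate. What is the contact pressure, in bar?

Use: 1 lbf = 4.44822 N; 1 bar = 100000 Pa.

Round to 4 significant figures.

0.4379 bar

2394 lbf × 4.44822 → 10649 N
P = F / A = 10649 N / 0.2432 m² = 43787 Pa
43787 Pa ÷ (100000 Pa/bar) = 0.43787 bar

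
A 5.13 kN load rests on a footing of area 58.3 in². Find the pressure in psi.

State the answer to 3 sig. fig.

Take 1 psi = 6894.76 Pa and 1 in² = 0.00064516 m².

19.8 psi

5.13 kN × 1000 → 5130 N
58.3 in² × 0.00064516 → 0.0376128 m²
P = F / A = 5130 N / 0.0376128 m² = 136390 Pa
136390 Pa ÷ (6894.76 Pa/psi) = 19.7817 psi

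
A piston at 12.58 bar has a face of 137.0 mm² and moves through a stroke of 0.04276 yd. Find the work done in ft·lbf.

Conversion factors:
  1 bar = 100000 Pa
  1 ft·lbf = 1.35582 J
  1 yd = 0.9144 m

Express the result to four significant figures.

4.970 ft·lbf

12.58 bar → 1.258×10⁶ Pa
137.0 mm² → 1.37×10⁻⁴ m²
F = P × A = 1.258×10⁶ × 1.37×10⁻⁴ = 172.346 N
0.04276 yd → 0.0390997 m
W = F × d = 172.346 × 0.0390997 = 6.73868 J
In ft·lbf: 6.73868 / 1.35582 = 4.97019 ft·lbf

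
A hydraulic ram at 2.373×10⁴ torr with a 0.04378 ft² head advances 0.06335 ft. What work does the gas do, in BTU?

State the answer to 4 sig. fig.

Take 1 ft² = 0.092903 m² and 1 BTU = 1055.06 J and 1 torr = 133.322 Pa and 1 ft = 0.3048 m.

0.2355 BTU

2.373×10⁴ torr → 3.16373×10⁶ Pa
0.04378 ft² → 0.00406729 m²
F = P × A = 3.16373×10⁶ × 0.00406729 = 12867.8 N
0.06335 ft → 0.0193091 m
W = F × d = 12867.8 × 0.0193091 = 248.466 J
In BTU: 248.466 / 1055.06 = 0.235499 BTU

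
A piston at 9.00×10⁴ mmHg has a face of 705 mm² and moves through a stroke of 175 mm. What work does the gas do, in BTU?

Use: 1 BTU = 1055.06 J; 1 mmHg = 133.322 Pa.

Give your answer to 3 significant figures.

9.00×10⁴ mmHg → 1.1999×10⁷ Pa
705 mm² → 7.05×10⁻⁴ m²
F = P × A = 1.1999×10⁷ × 7.05×10⁻⁴ = 8459.3 N
175 mm → 0.175 m
W = F × d = 8459.3 × 0.175 = 1480.38 J
In BTU: 1480.38 / 1055.06 = 1.40312 BTU

1.40 BTU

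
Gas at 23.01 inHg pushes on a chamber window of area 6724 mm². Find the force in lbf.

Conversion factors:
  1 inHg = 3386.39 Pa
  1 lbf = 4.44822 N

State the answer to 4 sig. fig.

23.01 inHg × 3386.39 = 77920.8 Pa
6724 mm² × 10⁻⁶ = 0.006724 m²
F = P × A = 77920.8 Pa × 0.006724 m² = 523.939 N
523.939 N ÷ (4.44822 N/lbf) = 117.786 lbf

117.8 lbf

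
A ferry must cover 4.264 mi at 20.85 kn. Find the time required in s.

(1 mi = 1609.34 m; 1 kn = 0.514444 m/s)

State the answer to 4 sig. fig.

639.8 s

4.264 mi × 1609.34 = 6862.23 m
20.85 kn × 0.514444 = 10.7262 m/s
t = d / v = 6862.23 m / 10.7262 m/s = 639.763 s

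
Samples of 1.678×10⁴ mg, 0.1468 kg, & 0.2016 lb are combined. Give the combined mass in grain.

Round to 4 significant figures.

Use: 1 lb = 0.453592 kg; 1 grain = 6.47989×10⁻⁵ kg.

3936 grain

1.678×10⁴ mg × 10⁻⁶ = 0.01678 kg
0.1468 kg (already kg)
0.2016 lb × 0.453592 = 0.0914441 kg
Combined: 0.01678 + 0.1468 + 0.0914441 = 0.255024 kg
In grain: 0.255024 / 6.47989×10⁻⁵ = 3935.62 grain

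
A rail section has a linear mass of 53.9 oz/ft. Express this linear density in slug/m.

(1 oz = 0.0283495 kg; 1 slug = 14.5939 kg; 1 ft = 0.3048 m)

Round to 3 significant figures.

53.9 oz/ft × 0.0283495 kg/oz ÷ 0.3048 m/ft = 5.01325 kg/m
5.01325 kg/m ÷ 14.5939 kg/slug = 0.343517 slug/m

0.344 slug/m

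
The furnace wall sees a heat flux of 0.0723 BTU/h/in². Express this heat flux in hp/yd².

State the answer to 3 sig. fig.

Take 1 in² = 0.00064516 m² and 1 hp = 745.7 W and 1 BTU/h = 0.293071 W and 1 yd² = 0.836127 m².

0.0368 hp/yd²

0.0723 BTU/h/in² × 0.293071 W/BTU/h ÷ 0.00064516 m²/in² = 32.8431 W/m²
32.8431 W/m² ÷ 745.7 W/hp × 0.836127 m²/yd² = 0.0368258 hp/yd²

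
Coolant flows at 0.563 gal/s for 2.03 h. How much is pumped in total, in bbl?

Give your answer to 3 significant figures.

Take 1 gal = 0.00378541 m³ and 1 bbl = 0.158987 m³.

0.563 gal/s → 0.00213119 m³/s
2.03 h → 7308 s
V = Q × t = 0.00213119 × 7308 = 15.5747 m³
In bbl: 15.5747 / 0.158987 = 97.9621 bbl

98.0 bbl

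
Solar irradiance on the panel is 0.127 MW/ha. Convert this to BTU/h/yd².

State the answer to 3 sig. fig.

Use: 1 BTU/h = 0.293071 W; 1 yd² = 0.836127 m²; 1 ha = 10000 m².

36.2 BTU/h/yd²

0.127 MW/ha × 1000000 W/MW ÷ 10000 m²/ha = 12.7 W/m²
12.7 W/m² ÷ 0.293071 W/BTU/h × 0.836127 m²/yd² = 36.2329 BTU/h/yd²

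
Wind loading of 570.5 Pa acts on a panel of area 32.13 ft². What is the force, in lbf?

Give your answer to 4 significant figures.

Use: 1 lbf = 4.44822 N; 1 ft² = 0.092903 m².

32.13 ft² × 0.092903 = 2.98497 m²
F = P × A = 570.5 Pa × 2.98497 m² = 1702.93 N
1702.93 N ÷ (4.44822 N/lbf) = 382.834 lbf

382.8 lbf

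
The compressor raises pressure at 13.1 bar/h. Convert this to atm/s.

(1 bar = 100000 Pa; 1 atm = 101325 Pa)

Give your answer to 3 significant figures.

0.00359 atm/s

13.1 bar/h × 100000 Pa/bar ÷ 3600 s/h = 363.889 Pa/s
363.889 Pa/s ÷ 101325 Pa/atm = 0.00359131 atm/s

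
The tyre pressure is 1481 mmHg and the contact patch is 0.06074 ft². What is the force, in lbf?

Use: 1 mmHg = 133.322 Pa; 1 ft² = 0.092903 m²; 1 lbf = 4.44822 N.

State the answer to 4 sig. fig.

1481 mmHg × 133.322 = 197450 Pa
0.06074 ft² × 0.092903 = 0.00564293 m²
F = P × A = 197450 Pa × 0.00564293 m² = 1114.2 N
1114.2 N ÷ (4.44822 N/lbf) = 250.482 lbf

250.5 lbf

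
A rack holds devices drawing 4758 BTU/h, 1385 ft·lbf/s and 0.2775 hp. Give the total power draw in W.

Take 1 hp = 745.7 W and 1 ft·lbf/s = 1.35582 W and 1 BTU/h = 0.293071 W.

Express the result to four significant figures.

4758 BTU/h × 0.293071 = 1394.43 W
1385 ft·lbf/s × 1.35582 = 1877.81 W
0.2775 hp × 745.7 = 206.932 W
Total: 1394.43 + 1877.81 + 206.932 = 3479.17 W

3479 W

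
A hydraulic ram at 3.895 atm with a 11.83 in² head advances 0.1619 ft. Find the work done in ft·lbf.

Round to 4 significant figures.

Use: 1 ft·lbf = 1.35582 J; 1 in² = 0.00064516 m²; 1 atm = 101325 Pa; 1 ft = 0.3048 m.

3.895 atm → 394661 Pa
11.83 in² → 0.00763224 m²
F = P × A = 394661 × 0.00763224 = 3012.15 N
0.1619 ft → 0.0493471 m
W = F × d = 3012.15 × 0.0493471 = 148.641 J
In ft·lbf: 148.641 / 1.35582 = 109.632 ft·lbf

109.6 ft·lbf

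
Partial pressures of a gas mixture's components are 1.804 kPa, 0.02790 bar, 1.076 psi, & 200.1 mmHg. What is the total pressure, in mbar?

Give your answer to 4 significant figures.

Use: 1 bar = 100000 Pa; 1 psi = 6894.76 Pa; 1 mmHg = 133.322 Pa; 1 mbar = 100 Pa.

1.804 kPa × 1000 = 1804 Pa
0.02790 bar × 100000 = 2790 Pa
1.076 psi × 6894.76 = 7418.76 Pa
200.1 mmHg × 133.322 = 26677.7 Pa
Total: 1804 + 2790 + 7418.76 + 26677.7 = 38690.5 Pa
In mbar: 38690.5 / 100 = 386.905 mbar

386.9 mbar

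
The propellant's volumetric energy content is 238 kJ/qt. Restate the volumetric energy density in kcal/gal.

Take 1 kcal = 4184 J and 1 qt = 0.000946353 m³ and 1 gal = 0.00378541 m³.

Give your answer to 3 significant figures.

228 kcal/gal

238 kJ/qt × 1000 J/kJ ÷ 0.000946353 m³/qt = 2.51492×10⁸ J/m³
2.51492×10⁸ J/m³ ÷ 4184 J/kcal × 0.00378541 m³/gal = 227.534 kcal/gal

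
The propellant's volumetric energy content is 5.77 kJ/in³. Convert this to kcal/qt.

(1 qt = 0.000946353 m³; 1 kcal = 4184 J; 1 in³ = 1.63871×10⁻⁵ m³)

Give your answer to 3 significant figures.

5.77 kJ/in³ × 1000 J/kJ ÷ 1.63871×10⁻⁵ m³/in³ = 3.52106×10⁸ J/m³
3.52106×10⁸ J/m³ ÷ 4184 J/kcal × 0.000946353 m³/qt = 79.6407 kcal/qt

79.6 kcal/qt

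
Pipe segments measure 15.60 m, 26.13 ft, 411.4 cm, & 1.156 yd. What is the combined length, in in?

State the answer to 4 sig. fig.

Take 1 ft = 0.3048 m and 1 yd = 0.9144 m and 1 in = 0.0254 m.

15.60 m (already m)
26.13 ft × 0.3048 → 7.96442 m
411.4 cm × 0.01 → 4.114 m
1.156 yd × 0.9144 → 1.05705 m
Sum: 15.6 + 7.96442 + 4.114 + 1.05705 = 28.7355 m
In in: 28.7355 / 0.0254 = 1131.32 in

1131 in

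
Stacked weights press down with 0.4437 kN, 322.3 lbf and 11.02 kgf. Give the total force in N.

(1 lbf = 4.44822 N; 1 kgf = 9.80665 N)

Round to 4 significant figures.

0.4437 kN × 1000 = 443.7 N
322.3 lbf × 4.44822 = 1433.66 N
11.02 kgf × 9.80665 = 108.069 N
Total: 443.7 + 1433.66 + 108.069 = 1985.43 N

1985 N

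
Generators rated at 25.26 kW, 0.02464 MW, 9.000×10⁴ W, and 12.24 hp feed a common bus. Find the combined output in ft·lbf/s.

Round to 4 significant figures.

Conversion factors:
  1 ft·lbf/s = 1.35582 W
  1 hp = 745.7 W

25.26 kW × 1000 = 25260 W
0.02464 MW × 1000000 = 24640 W
9.000×10⁴ W (already W)
12.24 hp × 745.7 = 9127.37 W
Sum: 25260 + 24640 + 90000 + 9127.37 = 149027 W
In ft·lbf/s: 149027 / 1.35582 = 109917 ft·lbf/s

1.099×10⁵ ft·lbf/s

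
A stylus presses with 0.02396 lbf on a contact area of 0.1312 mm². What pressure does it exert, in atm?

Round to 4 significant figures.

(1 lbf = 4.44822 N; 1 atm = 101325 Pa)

0.02396 lbf × 4.44822 = 0.106579 N
0.1312 mm² × 10⁻⁶ = 1.312×10⁻⁷ m²
P = F / A = 0.106579 N / 1.312×10⁻⁷ m² = 812340 Pa
812340 Pa ÷ (101325 Pa/atm) = 8.01717 atm

8.017 atm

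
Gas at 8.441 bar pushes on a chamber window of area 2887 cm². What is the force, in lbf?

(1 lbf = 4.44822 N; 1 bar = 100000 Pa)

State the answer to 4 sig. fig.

5.478×10⁴ lbf

8.441 bar × 100000 → 844100 Pa
2887 cm² × 0.0001 → 0.2887 m²
F = P × A = 844100 Pa × 0.2887 m² = 243692 N
243692 N ÷ (4.44822 N/lbf) = 54784.2 lbf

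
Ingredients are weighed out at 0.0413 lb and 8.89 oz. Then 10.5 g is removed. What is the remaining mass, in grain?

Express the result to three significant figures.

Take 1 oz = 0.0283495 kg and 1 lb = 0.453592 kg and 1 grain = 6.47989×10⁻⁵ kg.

0.0413 lb × 0.453592 → 0.0187333 kg
8.89 oz × 0.0283495 → 0.252027 kg
10.5 g × 0.001 → 0.0105 kg
Net: 0.0187333 + 0.252027 − 0.0105 = 0.26026 kg
In grain: 0.26026 / 6.47989×10⁻⁵ = 4016.43 grain

4020 grain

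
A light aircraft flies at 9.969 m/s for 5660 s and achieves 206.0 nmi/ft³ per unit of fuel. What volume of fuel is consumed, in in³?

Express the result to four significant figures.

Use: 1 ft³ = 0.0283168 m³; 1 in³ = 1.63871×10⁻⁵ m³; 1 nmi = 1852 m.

255.6 in³

d = v × t = 9.969 × 5660 = 56424.5 m
206.0 nmi/ft³ → 1.3473×10⁷ m/m³
V = d / (distance per unit fuel) = 56424.5 / 1.3473×10⁷ = 0.00418797 m³
In in³: 0.00418797 / 1.63871×10⁻⁵ = 255.565 in³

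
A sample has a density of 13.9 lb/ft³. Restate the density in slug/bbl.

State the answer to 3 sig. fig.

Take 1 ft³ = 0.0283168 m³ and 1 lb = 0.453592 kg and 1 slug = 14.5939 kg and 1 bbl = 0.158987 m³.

2.43 slug/bbl

13.9 lb/ft³ × 0.453592 kg/lb ÷ 0.0283168 m³/ft³ = 222.657 kg/m³
222.657 kg/m³ ÷ 14.5939 kg/slug × 0.158987 m³/bbl = 2.42564 slug/bbl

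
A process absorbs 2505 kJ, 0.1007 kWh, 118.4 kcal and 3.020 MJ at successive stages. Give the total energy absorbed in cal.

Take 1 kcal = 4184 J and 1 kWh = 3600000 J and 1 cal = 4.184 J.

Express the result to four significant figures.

1.526×10⁶ cal

2505 kJ × 1000 = 2.505×10⁶ J
0.1007 kWh × 3600000 = 362520 J
118.4 kcal × 4184 = 495386 J
3.020 MJ × 1000000 = 3.02×10⁶ J
Combined: 2.505×10⁶ + 362520 + 495386 + 3.02×10⁶ = 6.38291×10⁶ J
In cal: 6.38291×10⁶ / 4.184 = 1.52555×10⁶ cal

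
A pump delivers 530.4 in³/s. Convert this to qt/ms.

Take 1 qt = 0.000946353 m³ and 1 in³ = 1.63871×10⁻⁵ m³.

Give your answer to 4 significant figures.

0.009184 qt/ms

530.4 in³/s × 1.63871×10⁻⁵ m³/in³ = 0.00869172 m³/s
0.00869172 m³/s ÷ 0.000946353 m³/qt × 0.001 s/ms = 0.00918444 qt/ms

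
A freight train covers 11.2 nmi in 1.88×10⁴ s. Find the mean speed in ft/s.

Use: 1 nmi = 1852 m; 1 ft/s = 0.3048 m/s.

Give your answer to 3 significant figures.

3.62 ft/s

11.2 nmi × 1852 → 20742.4 m
v = d / t = 20742.4 m / 18800 s = 1.10332 m/s
1.10332 m/s ÷ (0.3048 m/s/ft/s) = 3.61982 ft/s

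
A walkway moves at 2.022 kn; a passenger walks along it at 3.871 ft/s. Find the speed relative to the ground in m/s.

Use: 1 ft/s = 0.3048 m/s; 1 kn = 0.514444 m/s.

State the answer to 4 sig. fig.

2.220 m/s

2.022 kn × 0.514444 = 1.04021 m/s
3.871 ft/s × 0.3048 = 1.17988 m/s
Sum: 1.04021 + 1.17988 = 2.22009 m/s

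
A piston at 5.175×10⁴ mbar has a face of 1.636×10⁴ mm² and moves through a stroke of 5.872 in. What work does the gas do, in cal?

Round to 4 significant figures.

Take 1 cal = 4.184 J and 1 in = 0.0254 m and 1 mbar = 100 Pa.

5.175×10⁴ mbar → 5.175×10⁶ Pa
1.636×10⁴ mm² → 0.01636 m²
F = P × A = 5.175×10⁶ × 0.01636 = 84663 N
5.872 in → 0.149149 m
W = F × d = 84663 × 0.149149 = 12627.4 J
In cal: 12627.4 / 4.184 = 3018.02 cal

3018 cal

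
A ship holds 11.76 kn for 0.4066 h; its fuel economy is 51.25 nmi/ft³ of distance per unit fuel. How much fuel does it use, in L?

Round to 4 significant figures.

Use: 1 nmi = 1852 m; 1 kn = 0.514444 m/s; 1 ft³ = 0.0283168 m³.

11.76 kn → 6.04986 m/s
0.4066 h → 1463.76 s
d = v × t = 6.04986 × 1463.76 = 8855.54 m
51.25 nmi/ft³ → 3.3519×10⁶ m/m³
V = d / (distance per unit fuel) = 8855.54 / 3.3519×10⁶ = 0.00264195 m³
In L: 0.00264195 / 0.001 = 2.64195 L

2.642 L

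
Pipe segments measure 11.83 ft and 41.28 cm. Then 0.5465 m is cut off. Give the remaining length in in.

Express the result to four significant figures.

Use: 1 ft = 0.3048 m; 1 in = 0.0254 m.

136.7 in

11.83 ft × 0.3048 = 3.60578 m
41.28 cm × 0.01 = 0.4128 m
0.5465 m (already m)
Net: 3.60578 + 0.4128 − 0.5465 = 3.47208 m
In in: 3.47208 / 0.0254 = 136.696 in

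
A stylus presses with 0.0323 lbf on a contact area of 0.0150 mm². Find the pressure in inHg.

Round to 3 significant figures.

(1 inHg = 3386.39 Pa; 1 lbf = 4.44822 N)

0.0323 lbf × 4.44822 → 0.143678 N
0.0150 mm² × 10⁻⁶ → 1.5×10⁻⁸ m²
P = F / A = 0.143678 N / 1.5×10⁻⁸ m² = 9.57853×10⁶ Pa
9.57853×10⁶ Pa ÷ (3386.39 Pa/inHg) = 2828.54 inHg

2830 inHg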